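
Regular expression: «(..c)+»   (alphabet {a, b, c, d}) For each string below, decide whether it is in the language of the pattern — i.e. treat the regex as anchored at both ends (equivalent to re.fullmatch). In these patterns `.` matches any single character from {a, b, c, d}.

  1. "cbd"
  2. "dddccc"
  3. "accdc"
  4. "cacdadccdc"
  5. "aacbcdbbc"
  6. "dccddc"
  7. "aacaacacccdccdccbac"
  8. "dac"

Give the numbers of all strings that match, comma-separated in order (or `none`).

6, 8

1 → no match — must end with "c"
2 → no match
3 → no match
4 → no match
5 → no match
6 → match
7 → no match
8 → match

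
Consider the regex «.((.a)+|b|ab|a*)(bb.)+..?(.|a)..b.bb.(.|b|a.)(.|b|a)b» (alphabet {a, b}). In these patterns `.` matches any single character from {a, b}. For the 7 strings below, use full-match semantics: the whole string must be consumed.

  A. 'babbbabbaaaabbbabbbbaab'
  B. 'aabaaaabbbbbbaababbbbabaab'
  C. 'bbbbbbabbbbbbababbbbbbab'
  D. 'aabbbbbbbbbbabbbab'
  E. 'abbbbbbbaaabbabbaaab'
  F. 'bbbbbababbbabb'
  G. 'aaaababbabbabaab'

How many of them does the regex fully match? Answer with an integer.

A → no match
B → no match
C → no match
D → no match
E → match
F → no match
G → no match
Total matched: 1

1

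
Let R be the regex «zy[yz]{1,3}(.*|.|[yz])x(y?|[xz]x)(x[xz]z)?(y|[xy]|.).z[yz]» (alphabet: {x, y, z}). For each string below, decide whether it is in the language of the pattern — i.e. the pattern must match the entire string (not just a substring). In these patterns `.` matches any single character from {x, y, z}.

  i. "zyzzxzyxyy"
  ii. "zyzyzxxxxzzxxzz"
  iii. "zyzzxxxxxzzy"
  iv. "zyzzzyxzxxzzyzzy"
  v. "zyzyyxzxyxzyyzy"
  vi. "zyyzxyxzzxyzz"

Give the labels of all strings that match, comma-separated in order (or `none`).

ii, iii, iv, vi

i → no match
ii → match
iii → match
iv → match
v → no match
vi → match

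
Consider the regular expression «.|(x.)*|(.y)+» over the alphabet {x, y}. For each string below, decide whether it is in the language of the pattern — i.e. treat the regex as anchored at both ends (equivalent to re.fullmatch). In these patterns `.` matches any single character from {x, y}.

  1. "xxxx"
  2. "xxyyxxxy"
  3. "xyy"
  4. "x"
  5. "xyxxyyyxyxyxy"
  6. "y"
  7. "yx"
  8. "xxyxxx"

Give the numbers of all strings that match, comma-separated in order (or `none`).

1, 4, 6

1. "xxxx" → match
2. "xxyyxxxy" → no match
3. "xyy" → no match
4. "x" → match
5 → no match
6. "y" → match
7. "yx" → no match
8. "xxyxxx" → no match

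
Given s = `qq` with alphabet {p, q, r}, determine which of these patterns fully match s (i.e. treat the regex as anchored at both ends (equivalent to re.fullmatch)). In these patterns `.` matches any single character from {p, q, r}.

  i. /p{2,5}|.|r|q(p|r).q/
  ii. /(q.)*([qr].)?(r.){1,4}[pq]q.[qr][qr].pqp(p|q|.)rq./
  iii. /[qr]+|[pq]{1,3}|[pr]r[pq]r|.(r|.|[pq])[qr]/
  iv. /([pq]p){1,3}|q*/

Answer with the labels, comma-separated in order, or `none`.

i → no match
ii → no match
iii → match
iv → match

iii, iv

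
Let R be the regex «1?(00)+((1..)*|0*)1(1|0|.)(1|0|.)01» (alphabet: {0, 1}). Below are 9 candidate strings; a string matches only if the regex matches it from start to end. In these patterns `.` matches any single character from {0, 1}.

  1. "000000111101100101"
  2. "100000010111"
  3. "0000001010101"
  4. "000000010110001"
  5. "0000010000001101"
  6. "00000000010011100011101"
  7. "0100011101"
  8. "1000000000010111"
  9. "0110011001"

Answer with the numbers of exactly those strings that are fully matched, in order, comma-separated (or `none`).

1 → no match
2 → no match — must end with "01"
3 → no match
4 → no match
5 → no match
6 → no match
7 → no match
8 → no match — must end with "01"
9 → no match

none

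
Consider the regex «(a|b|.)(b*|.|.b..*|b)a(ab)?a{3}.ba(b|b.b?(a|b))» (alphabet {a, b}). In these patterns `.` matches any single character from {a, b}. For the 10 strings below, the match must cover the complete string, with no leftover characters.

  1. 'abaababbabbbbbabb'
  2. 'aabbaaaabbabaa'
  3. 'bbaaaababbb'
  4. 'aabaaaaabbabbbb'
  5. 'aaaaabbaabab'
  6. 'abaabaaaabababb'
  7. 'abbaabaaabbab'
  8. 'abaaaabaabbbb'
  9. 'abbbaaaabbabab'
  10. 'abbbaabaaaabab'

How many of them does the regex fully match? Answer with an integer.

1 → no match
2 → match
3. 'bbaaaababbb' → no match
4 → match
5. 'aaaaabbaabab' → no match
6 → match
7 → match
8 → no match
9 → match
10 → match
Total matched: 6

6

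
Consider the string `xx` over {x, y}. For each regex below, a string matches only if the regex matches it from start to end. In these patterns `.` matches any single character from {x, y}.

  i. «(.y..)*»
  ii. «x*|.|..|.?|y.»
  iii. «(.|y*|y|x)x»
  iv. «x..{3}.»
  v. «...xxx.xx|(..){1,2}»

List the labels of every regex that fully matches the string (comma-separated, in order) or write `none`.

ii, iii, v

i → no match
ii → match
iii → match
iv → no match
v → match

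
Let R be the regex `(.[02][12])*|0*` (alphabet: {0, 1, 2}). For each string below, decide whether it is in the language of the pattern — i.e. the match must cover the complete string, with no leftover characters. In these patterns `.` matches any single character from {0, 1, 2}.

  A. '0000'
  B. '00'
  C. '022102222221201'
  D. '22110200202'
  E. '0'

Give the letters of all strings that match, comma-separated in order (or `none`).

A. '0000' → match
B. '00' → match
C → match
D. '22110200202' → no match
E. '0' → match

A, B, C, E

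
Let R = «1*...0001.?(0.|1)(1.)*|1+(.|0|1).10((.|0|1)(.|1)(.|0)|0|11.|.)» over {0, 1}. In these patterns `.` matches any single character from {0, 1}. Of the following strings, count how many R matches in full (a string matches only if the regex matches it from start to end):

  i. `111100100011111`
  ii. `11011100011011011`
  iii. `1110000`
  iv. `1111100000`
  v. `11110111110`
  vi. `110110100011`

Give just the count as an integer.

i → match
ii → no match
iii → no match
iv → no match
v → no match
vi → no match
Total matched: 1

1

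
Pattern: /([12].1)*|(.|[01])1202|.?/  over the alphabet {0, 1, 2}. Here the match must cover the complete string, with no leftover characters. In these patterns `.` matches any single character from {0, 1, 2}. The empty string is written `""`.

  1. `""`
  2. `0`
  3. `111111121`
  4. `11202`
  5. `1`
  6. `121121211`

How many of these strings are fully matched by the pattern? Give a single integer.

1 → match
2 → match
3 → match
4 → match
5 → match
6 → match
Total matched: 6

6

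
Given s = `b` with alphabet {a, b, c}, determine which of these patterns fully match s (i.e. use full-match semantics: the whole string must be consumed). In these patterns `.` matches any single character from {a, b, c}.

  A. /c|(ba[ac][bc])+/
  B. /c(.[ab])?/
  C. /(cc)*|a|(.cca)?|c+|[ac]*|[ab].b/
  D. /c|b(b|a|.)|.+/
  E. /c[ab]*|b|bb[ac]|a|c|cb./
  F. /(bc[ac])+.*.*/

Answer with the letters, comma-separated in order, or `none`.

A → no match
B → no match — must start with `c`
C → no match
D → match
E → match
F → no match — must start with `bc`

D, E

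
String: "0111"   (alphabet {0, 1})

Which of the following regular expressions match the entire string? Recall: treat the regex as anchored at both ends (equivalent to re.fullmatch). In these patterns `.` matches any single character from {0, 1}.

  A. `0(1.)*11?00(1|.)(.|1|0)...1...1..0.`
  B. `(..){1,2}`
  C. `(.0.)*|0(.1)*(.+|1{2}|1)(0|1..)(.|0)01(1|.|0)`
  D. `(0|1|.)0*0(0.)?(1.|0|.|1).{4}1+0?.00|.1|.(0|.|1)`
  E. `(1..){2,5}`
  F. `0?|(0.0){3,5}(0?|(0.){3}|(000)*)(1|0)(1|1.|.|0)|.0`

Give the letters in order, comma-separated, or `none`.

B

A → no match
B → match
C → no match
D → no match
E → no match — must start with "1"
F → no match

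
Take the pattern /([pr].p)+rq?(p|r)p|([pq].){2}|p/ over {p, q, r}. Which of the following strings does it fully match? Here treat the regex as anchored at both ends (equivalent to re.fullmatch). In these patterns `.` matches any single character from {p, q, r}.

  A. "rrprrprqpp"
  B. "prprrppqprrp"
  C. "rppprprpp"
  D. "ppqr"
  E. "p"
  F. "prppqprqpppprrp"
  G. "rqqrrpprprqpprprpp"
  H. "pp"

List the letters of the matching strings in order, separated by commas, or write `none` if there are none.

A. "rrprrprqpp" → match
B. "prprrppqprrp" → match
C. "rppprprpp" → match
D. "ppqr" → match
E. "p" → match
F → match
G → no match
H. "pp" → no match

A, B, C, D, E, F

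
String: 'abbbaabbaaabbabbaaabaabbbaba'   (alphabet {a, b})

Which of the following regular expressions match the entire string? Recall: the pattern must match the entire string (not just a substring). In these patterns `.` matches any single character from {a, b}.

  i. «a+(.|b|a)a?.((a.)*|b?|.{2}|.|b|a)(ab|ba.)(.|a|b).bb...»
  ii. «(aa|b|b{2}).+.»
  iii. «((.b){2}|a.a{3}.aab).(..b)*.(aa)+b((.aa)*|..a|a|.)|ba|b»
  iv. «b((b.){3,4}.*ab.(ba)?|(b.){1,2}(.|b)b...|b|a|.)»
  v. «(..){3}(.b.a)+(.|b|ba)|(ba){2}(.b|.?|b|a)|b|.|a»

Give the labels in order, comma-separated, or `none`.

i → no match
ii → no match
iii → no match
iv → no match — must start with 'b'
v → match

v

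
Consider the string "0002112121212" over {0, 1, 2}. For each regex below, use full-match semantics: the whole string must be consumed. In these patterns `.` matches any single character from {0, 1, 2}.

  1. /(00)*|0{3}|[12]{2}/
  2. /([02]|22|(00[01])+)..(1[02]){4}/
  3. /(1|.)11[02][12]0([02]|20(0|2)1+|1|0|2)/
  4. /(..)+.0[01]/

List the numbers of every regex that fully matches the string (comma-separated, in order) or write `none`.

2

1 → no match
2 → match
3 → no match
4 → no match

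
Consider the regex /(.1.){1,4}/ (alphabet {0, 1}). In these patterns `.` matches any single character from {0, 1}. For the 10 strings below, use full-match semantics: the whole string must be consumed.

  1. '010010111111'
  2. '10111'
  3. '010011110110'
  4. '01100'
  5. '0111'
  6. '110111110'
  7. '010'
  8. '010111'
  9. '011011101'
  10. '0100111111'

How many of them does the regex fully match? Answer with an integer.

5

1 → match
2 → no match
3 → match
4 → no match
5 → no match
6 → match
7 → match
8 → match
9 → no match
10 → no match
Total matched: 5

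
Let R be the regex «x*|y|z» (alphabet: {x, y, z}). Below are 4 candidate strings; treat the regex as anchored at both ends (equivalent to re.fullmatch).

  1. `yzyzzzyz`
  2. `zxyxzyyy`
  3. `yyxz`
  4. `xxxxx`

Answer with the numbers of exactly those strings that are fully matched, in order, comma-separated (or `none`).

1 → no match
2 → no match
3 → no match
4 → match

4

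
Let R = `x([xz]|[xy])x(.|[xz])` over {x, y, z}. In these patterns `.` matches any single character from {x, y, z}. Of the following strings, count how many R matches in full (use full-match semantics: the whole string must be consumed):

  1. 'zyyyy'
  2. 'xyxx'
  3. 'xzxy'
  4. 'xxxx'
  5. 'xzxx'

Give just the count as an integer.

1. 'zyyyy' → no match — must start with 'x'
2. 'xyxx' → match
3. 'xzxy' → match
4. 'xxxx' → match
5. 'xzxx' → match
Total matched: 4

4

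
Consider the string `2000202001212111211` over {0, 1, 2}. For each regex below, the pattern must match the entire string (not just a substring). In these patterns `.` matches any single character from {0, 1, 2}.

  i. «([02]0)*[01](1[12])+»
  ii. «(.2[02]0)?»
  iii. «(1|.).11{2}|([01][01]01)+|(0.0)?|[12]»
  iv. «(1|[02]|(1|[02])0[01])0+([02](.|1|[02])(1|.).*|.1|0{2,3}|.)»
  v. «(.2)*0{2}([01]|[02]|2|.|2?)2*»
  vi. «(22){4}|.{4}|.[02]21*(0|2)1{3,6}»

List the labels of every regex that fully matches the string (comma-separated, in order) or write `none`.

i → match
ii → no match
iii → no match
iv → match
v → no match
vi → no match

i, iv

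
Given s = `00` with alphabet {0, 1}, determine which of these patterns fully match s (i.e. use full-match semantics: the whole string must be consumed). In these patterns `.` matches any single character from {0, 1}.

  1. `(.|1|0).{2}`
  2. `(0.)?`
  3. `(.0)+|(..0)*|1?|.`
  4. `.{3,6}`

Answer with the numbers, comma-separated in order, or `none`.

1 → no match
2 → match
3 → match
4 → no match

2, 3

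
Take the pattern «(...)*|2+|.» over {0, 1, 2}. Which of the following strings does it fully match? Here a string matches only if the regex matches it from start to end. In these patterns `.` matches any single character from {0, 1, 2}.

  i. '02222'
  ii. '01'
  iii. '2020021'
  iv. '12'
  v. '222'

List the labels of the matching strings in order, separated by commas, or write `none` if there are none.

v

i → no match
ii → no match
iii → no match
iv → no match
v → match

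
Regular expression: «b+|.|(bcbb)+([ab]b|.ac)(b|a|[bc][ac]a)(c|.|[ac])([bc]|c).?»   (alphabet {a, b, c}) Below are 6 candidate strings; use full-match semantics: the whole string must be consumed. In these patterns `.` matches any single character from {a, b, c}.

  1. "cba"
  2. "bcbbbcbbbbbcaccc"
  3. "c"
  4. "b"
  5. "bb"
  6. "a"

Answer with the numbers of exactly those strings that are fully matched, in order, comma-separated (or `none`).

2, 3, 4, 5, 6

1 → no match
2 → match
3 → match
4 → match
5 → match
6 → match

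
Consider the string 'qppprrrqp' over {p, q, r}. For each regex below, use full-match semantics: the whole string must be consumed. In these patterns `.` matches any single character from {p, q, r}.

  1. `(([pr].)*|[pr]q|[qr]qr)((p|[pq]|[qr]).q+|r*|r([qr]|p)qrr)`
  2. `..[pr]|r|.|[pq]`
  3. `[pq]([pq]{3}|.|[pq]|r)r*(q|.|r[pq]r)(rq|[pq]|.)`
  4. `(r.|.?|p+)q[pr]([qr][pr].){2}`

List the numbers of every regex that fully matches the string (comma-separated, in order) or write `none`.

1 → no match
2 → no match
3 → match
4 → no match

3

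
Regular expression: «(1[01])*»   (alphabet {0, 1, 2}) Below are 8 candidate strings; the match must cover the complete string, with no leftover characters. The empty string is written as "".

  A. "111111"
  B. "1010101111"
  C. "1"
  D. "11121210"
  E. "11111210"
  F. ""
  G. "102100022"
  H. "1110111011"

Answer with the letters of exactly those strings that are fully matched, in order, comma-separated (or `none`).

A, B, F, H

A → match
B → match
C → no match
D → no match
E → no match
F → match
G → no match
H → match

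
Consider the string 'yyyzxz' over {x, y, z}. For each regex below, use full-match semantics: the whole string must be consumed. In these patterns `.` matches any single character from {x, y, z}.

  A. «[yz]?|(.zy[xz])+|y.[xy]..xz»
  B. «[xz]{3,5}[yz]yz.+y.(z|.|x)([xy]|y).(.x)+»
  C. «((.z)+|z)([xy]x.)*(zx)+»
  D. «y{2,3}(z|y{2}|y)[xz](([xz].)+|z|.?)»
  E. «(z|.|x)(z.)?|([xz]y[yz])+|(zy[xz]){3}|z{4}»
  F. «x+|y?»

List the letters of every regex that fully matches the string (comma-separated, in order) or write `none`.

A → no match
B → no match — must end with 'x'
C → no match — must end with 'zx'
D → match
E → no match
F → no match

D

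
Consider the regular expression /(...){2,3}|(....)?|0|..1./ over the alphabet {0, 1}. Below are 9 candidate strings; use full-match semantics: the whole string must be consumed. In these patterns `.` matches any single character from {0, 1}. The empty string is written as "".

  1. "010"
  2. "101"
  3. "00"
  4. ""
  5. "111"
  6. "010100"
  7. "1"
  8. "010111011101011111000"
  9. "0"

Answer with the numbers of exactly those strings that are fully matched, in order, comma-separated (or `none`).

1 → no match
2 → no match
3 → no match
4 → match
5 → no match
6 → match
7 → no match
8 → no match
9 → match

4, 6, 9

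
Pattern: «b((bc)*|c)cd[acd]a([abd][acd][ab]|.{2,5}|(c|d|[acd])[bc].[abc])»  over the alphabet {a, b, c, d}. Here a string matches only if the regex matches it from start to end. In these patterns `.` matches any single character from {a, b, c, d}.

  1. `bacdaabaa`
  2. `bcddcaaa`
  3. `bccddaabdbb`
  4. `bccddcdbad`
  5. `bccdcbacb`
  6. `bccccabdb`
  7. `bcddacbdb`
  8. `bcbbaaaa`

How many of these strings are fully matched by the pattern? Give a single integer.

1 → no match
2 → no match
3 → match
4 → no match
5 → no match
6 → no match
7 → match
8 → no match
Total matched: 2

2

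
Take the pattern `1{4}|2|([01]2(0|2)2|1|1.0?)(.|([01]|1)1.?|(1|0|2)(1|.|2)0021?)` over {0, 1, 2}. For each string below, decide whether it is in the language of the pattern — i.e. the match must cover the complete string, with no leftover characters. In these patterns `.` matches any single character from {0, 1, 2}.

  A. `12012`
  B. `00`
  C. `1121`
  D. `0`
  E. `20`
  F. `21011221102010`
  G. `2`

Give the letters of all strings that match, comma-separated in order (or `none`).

A, G

A. `12012` → match
B. `00` → no match
C. `1121` → no match
D. `0` → no match
E. `20` → no match
F → no match
G. `2` → match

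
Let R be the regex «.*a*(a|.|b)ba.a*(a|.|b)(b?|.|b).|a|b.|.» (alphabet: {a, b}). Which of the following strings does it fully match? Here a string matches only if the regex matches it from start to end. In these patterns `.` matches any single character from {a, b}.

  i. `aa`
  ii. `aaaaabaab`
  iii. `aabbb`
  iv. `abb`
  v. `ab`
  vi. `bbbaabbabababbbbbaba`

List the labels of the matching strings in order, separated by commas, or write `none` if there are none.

none

i → no match
ii → no match
iii → no match
iv → no match
v → no match
vi → no match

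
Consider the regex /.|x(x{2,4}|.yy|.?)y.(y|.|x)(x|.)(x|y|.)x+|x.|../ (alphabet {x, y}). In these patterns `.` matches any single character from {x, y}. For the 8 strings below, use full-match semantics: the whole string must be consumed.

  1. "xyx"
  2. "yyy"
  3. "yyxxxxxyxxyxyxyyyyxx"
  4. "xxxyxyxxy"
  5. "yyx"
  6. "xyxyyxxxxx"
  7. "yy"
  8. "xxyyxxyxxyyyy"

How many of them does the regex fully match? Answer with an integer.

2

1 → no match
2 → no match
3 → no match
4 → no match
5 → no match
6 → match
7 → match
8 → no match
Total matched: 2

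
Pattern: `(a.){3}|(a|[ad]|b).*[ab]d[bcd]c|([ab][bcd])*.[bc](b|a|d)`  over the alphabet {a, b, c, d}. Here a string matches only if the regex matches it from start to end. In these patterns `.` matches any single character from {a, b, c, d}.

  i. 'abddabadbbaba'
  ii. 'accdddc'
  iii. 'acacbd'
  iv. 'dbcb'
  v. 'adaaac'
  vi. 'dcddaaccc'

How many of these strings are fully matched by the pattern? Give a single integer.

i → no match
ii → no match
iii → no match
iv → no match
v → match
vi → no match
Total matched: 1

1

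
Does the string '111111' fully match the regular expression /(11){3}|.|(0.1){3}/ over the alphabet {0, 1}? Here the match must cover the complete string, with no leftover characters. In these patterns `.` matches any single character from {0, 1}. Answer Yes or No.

Yes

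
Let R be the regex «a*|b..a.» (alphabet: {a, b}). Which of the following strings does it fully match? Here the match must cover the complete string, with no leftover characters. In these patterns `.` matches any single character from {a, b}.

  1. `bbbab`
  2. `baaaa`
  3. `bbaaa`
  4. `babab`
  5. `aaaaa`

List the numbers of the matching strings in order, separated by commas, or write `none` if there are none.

1 → match
2 → match
3 → match
4 → match
5 → match

1, 2, 3, 4, 5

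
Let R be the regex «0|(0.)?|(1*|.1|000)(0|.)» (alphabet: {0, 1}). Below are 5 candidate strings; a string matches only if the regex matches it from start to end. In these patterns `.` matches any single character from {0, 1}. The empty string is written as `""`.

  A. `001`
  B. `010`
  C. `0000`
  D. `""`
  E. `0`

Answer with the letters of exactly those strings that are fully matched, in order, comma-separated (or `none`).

A → no match
B → match
C → match
D → match
E → match

B, C, D, E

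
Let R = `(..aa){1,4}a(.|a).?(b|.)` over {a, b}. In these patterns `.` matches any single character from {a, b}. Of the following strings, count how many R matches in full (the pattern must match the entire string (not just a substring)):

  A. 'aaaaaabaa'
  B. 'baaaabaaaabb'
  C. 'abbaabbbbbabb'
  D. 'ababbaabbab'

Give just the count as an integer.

A → no match
B → match
C → no match
D → no match
Total matched: 1

1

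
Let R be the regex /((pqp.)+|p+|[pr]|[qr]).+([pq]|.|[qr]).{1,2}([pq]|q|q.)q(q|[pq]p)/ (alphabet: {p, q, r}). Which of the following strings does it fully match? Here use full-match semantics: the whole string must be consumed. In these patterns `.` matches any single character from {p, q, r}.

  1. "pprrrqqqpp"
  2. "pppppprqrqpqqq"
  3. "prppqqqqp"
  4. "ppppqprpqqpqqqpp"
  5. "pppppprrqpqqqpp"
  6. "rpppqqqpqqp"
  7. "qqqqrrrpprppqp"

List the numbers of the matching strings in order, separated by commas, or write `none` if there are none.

1, 2, 3, 4, 5, 6

1. "pprrrqqqpp" → match
2 → match
3. "prppqqqqp" → match
4 → match
5 → match
6. "rpppqqqpqqp" → match
7 → no match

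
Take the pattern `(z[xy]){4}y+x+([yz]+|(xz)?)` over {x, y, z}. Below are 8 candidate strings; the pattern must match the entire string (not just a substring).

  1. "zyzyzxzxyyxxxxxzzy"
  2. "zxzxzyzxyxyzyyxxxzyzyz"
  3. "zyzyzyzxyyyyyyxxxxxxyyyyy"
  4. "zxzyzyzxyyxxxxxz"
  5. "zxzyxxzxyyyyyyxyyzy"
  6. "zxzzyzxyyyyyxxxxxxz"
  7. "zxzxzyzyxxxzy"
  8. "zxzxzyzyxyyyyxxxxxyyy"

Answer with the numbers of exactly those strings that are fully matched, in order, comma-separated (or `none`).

1, 3, 4

1 → match
2 → no match
3 → match
4 → match
5 → no match
6 → no match
7 → no match
8 → no match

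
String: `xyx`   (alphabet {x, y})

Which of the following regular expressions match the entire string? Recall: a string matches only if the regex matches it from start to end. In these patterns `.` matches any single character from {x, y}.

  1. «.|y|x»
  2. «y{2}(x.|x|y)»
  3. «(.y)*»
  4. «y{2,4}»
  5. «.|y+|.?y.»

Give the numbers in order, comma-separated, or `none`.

5

1 → no match
2 → no match — must start with `y`
3 → no match
4 → no match — must start with `y`
5 → match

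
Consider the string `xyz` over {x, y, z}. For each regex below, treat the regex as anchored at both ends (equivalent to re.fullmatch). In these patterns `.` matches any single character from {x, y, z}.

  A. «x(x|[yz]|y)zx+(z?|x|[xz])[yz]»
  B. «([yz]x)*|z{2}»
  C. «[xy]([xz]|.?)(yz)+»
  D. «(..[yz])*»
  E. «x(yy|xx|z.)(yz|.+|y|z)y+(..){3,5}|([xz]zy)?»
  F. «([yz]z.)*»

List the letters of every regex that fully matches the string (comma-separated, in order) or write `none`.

C, D

A → no match
B → no match
C → match
D → match
E → no match
F → no match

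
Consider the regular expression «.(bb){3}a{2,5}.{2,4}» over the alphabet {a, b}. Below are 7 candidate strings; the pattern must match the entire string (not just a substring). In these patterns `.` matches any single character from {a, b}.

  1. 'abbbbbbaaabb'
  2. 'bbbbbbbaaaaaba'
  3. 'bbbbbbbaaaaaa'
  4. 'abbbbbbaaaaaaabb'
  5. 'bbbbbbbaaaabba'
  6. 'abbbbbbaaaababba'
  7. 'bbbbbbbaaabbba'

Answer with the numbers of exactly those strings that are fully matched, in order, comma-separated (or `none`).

1, 2, 3, 4, 5, 7

1 → match
2 → match
3 → match
4 → match
5 → match
6 → no match
7 → match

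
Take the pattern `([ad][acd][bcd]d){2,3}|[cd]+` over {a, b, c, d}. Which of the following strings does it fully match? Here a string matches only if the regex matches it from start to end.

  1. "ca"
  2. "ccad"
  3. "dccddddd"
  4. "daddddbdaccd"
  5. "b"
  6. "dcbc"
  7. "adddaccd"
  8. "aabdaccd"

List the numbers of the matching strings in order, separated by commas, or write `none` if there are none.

3, 4, 7, 8

1. "ca" → no match
2. "ccad" → no match
3. "dccddddd" → match
4. "daddddbdaccd" → match
5. "b" → no match
6. "dcbc" → no match
7. "adddaccd" → match
8. "aabdaccd" → match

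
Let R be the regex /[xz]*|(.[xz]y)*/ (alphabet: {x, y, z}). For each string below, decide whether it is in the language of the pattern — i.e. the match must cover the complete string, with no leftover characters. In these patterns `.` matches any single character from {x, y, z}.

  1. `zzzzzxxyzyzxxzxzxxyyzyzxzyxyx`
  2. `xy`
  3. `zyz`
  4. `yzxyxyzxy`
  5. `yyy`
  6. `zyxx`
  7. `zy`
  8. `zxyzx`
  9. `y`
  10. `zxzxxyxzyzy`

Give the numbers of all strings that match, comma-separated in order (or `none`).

1 → no match
2 → no match
3 → no match
4 → no match
5 → no match
6 → no match
7 → no match
8 → no match
9 → no match
10 → no match

none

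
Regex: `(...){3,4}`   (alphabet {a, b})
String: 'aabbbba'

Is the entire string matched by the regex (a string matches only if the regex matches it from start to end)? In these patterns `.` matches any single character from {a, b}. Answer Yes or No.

No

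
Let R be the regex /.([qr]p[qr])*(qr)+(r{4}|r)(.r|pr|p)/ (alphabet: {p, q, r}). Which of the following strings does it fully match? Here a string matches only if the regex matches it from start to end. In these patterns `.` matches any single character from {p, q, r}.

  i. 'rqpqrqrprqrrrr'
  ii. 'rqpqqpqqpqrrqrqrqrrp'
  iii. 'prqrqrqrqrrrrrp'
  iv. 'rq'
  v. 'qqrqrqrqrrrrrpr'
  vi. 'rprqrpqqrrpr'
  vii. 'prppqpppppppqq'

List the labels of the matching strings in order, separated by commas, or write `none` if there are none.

v

i → no match
ii → no match
iii → no match
iv → no match
v → match
vi → no match
vii → no match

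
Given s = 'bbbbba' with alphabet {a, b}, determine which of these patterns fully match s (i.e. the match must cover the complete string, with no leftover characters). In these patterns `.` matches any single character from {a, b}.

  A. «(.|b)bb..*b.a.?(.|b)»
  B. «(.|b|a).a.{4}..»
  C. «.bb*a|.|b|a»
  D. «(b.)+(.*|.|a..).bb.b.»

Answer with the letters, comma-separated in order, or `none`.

A → no match
B → no match
C → match
D → no match

C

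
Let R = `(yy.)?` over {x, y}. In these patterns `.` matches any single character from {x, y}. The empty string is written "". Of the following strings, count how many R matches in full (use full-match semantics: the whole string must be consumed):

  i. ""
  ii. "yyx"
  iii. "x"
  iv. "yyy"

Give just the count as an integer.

3

i → match
ii → match
iii → no match
iv → match
Total matched: 3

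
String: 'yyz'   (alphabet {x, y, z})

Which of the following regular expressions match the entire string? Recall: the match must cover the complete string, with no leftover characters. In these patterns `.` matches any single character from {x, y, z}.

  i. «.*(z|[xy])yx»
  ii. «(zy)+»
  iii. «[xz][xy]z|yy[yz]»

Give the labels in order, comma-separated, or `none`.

i → no match — must end with 'yx'
ii → no match — must start with 'zy'
iii → match

iii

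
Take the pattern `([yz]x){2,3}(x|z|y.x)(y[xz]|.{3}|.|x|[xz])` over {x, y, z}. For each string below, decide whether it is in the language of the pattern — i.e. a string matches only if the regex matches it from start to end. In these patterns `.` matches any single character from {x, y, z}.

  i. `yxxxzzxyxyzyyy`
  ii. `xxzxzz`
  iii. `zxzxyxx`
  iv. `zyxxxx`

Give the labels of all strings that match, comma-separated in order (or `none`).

none

i → no match
ii → no match
iii → no match
iv → no match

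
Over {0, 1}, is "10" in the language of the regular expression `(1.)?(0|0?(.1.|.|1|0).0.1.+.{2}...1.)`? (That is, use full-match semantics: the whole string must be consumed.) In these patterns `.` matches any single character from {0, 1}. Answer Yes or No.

No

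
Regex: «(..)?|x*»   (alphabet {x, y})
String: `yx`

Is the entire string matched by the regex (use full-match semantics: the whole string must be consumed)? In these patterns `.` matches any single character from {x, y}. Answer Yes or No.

Yes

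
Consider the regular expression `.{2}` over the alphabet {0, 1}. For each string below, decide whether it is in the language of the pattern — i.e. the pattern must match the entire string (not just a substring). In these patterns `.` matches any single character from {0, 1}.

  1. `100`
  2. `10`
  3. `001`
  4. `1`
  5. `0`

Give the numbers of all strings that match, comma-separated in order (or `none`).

1. `100` → no match
2. `10` → match
3. `001` → no match
4. `1` → no match
5. `0` → no match

2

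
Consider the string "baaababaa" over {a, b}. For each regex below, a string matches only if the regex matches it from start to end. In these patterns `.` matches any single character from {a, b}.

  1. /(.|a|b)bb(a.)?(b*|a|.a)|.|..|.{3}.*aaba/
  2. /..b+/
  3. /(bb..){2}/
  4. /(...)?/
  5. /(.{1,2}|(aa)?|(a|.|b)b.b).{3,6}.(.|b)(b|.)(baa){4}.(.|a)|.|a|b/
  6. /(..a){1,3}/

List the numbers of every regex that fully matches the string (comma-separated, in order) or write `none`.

1 → no match
2 → no match — must end with "b"
3 → no match — must start with "bb"
4 → no match
5 → no match
6 → match

6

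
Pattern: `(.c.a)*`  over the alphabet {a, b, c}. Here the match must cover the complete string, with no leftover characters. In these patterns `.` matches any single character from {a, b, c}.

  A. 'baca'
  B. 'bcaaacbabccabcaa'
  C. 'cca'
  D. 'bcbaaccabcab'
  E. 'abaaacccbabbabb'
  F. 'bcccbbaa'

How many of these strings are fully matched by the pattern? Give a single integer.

1

A. 'baca' → no match
B → match
C. 'cca' → no match
D. 'bcbaaccabcab' → no match
E → no match
F. 'bcccbbaa' → no match
Total matched: 1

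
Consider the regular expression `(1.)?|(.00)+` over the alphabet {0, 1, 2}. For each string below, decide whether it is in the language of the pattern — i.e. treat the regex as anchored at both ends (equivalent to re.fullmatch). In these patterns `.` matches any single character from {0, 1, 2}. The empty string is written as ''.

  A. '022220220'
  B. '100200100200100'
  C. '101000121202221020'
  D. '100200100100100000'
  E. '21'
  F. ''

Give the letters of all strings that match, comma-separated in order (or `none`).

B, D, F

A → no match
B → match
C → no match
D → match
E → no match
F → match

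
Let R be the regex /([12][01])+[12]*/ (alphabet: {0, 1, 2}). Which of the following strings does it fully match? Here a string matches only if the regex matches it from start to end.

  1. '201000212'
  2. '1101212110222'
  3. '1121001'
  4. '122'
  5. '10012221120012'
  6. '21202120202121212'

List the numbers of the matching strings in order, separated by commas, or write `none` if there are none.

6

1 → no match
2 → no match
3 → no match
4 → no match
5 → no match
6 → match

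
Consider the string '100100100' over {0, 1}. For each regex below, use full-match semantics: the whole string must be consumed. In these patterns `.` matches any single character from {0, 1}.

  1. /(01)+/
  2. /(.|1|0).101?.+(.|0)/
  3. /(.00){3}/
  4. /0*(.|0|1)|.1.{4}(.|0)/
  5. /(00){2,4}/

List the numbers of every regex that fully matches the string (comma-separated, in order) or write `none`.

3

1 → no match — must start with '01'
2 → no match
3 → match
4 → no match
5 → no match — must start with '00'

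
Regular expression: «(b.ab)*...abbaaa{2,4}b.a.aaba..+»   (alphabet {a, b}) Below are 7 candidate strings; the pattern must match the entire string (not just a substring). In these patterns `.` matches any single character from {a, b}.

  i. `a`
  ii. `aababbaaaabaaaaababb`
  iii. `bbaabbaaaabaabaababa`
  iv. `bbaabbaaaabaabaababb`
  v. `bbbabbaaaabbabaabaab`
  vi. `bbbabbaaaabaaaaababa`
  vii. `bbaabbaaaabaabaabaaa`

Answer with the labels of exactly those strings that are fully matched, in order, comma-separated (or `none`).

i → no match
ii → match
iii → match
iv → match
v → match
vi → match
vii → match

ii, iii, iv, v, vi, vii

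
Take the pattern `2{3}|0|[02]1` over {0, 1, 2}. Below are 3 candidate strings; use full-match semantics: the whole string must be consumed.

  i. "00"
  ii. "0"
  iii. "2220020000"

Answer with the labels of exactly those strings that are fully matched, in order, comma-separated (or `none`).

i → no match
ii → match
iii → no match

ii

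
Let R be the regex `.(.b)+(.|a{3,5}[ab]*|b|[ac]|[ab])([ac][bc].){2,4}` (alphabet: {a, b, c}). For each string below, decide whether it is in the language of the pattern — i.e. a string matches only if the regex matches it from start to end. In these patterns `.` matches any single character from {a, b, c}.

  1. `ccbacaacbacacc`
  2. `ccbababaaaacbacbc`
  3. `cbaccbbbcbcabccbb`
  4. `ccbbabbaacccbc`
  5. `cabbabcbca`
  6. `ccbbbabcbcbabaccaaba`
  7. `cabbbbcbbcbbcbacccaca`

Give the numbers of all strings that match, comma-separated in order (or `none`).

1 → no match
2 → match
3 → no match
4 → no match
5. `cabbabcbca` → no match
6 → match
7 → no match

2, 6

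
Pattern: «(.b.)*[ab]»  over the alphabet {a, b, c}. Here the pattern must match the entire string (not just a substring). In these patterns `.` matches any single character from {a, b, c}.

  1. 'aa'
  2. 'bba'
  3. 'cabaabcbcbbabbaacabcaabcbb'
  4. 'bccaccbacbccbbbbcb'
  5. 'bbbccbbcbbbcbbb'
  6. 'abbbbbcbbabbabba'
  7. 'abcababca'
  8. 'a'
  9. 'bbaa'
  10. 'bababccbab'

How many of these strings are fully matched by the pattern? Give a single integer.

1 → no match
2 → no match
3 → no match
4 → no match
5 → no match
6 → match
7 → no match
8 → match
9 → match
10 → no match
Total matched: 3

3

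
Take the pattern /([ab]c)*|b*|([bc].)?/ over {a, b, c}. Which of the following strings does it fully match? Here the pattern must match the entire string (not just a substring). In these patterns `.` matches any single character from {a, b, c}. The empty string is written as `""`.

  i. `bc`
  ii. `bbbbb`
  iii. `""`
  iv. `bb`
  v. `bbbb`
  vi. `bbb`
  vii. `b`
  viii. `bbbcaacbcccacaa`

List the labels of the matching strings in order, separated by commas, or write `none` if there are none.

i → match
ii → match
iii → match
iv → match
v → match
vi → match
vii → match
viii → no match

i, ii, iii, iv, v, vi, vii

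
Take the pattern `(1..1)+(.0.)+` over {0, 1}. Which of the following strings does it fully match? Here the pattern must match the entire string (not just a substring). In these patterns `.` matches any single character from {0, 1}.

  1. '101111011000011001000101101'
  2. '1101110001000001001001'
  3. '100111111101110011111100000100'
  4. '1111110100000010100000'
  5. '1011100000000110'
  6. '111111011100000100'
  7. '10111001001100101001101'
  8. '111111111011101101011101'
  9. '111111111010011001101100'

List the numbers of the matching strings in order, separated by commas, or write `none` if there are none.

7

1 → no match
2 → no match
3 → no match
4 → no match
5 → no match
6 → no match
7 → match
8 → no match
9 → no match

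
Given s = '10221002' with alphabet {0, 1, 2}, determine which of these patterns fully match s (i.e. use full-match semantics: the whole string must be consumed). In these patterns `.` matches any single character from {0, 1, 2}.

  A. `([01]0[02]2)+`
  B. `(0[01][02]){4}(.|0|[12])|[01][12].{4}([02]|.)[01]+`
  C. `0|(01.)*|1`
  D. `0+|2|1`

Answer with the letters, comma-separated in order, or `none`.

A → match
B → no match
C → no match
D → no match

A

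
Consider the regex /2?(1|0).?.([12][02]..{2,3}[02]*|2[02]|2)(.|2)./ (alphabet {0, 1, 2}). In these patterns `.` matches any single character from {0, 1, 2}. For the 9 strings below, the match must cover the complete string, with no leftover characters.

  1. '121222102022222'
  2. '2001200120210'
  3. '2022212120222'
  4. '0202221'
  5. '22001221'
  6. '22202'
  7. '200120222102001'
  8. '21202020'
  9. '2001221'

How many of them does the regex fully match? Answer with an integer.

7

1 → match
2 → match
3 → match
4 → match
5 → no match
6 → no match
7 → match
8 → match
9 → match
Total matched: 7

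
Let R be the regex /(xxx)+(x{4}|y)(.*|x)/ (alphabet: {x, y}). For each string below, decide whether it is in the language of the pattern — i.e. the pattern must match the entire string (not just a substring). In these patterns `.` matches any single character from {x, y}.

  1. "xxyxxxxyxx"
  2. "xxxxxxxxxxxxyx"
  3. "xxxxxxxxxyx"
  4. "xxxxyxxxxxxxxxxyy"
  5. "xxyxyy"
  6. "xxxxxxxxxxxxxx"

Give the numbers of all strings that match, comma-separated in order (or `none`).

2, 3, 6

1 → no match — must start with "xxx"
2 → match
3 → match
4 → no match
5 → no match — must start with "xxx"
6 → match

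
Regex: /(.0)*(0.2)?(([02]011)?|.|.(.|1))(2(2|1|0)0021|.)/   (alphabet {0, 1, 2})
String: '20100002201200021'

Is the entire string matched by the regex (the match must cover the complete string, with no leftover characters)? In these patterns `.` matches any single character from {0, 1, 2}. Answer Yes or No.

Yes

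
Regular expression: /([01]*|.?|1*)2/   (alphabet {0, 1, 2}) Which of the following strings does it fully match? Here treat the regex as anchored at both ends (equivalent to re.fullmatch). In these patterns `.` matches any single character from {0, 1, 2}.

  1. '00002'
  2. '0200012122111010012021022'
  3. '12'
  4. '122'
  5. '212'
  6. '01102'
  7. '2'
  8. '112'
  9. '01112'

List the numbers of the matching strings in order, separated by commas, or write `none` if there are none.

1, 3, 6, 7, 8, 9

1 → match
2 → no match
3 → match
4 → no match
5 → no match
6 → match
7 → match
8 → match
9 → match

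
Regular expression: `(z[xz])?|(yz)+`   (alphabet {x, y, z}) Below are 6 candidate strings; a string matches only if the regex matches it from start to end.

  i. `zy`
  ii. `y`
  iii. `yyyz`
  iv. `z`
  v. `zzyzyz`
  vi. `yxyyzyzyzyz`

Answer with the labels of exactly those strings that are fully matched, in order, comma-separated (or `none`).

i → no match
ii → no match
iii → no match
iv → no match
v → no match
vi → no match

none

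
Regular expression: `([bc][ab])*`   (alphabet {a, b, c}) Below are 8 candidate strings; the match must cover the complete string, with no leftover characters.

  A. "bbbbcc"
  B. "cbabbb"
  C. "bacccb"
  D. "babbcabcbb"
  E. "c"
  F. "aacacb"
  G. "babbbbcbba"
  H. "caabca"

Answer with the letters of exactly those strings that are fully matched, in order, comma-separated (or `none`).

A → no match
B → no match
C → no match
D → no match
E → no match
F → no match
G → match
H → no match

G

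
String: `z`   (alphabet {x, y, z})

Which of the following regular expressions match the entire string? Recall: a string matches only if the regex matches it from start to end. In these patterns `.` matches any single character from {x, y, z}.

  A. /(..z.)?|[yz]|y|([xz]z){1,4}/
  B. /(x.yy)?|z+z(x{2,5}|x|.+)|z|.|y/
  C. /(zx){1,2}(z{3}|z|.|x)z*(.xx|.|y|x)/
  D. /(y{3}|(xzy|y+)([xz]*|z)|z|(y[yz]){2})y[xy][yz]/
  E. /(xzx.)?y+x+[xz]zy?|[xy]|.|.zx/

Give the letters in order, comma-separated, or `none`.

A → match
B → match
C → no match — must start with `zx`
D → no match
E → match

A, B, E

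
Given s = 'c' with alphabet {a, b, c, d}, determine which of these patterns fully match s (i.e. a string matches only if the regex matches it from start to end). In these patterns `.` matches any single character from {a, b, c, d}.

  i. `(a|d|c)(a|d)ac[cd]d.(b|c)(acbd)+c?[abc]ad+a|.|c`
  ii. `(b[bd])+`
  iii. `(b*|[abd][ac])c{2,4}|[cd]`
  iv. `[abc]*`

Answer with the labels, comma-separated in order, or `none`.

i, iii, iv

i → match
ii → no match — must start with 'b'
iii → match
iv → match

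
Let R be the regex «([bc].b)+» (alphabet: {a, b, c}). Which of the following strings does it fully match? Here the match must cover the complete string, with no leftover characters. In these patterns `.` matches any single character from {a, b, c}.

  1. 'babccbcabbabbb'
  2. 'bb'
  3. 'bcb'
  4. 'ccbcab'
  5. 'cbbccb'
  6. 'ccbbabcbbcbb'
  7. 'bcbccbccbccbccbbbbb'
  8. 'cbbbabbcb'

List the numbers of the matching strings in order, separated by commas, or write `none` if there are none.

1 → no match
2 → no match
3 → match
4 → match
5 → match
6 → match
7 → no match
8 → match

3, 4, 5, 6, 8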